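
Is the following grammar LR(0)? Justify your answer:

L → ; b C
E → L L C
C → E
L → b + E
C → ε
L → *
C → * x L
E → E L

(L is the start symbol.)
No. Shift-reduce conflict between [L → b + E .] and [L → . *]

A grammar is LR(0) if no state in the canonical LR(0) collection has:
  - both a shift item (dot before a terminal) and a complete item (shift-reduce conflict), or
  - two or more complete items (reduce-reduce conflict; the accept item [L' → L .] counts as a complete item here).

Augment with L' → L and build the canonical LR(0) collection (I0 = CLOSURE({[L' → . L]}), then GOTO on every symbol after a dot until no new states appear). It has 17 states:
  I0: { [L → . *], [L → . ; b C], [L → . b + E], [L' → . L] }  — shift
  I1: { [L → * .] }  — reduce
  I2: { [L → ; . b C] }  — shift
  I3: { [L' → L .] }  — accept
  I4: { [L → b . + E] }  — shift
  I5: { [E → . E L], [E → . L L C], [L → . *], [L → . ; b C], [L → . b + E], [L → b + . E] }  — shift
  I6: { [E → E . L], [L → . *], [L → . ; b C], [L → . b + E], [L → b + E .] }  — shift, reduce
  I7: { [E → L . L C], [L → . *], [L → . ; b C], [L → . b + E] }  — shift
  I8: { [C → . * x L], [C → . E], [C → .], [E → . E L], [E → . L L C], [E → L L . C], [L → . *], [L → . ; b C], [L → . b + E] }  — shift, reduce
  I9: { [C → * . x L], [L → * .] }  — shift, reduce
  I10: { [E → L L C .] }  — reduce
  I11: { [C → E .], [E → E . L], [L → . *], [L → . ; b C], [L → . b + E] }  — shift, reduce
  I12: { [E → E L .] }  — reduce
  I13: { [C → * x . L], [L → . *], [L → . ; b C], [L → . b + E] }  — shift
  I14: { [C → * x L .] }  — reduce
  I15: { [C → . * x L], [C → . E], [C → .], [E → . E L], [E → . L L C], [L → . *], [L → . ; b C], [L → . b + E], [L → ; b . C] }  — shift, reduce
  I16: { [L → ; b C .] }  — reduce

Conflict in state I6:
  Shift-reduce conflict between [L → b + E .] and [L → . *]
So the grammar is NOT LR(0).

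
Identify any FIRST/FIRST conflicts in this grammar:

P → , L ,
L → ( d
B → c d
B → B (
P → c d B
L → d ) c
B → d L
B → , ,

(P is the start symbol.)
Yes. B → c d / B → B '(' on { 'c' }; B → B '(' / B → d L on { 'd' }; B → B '(' / B → ',' ',' on { ',' }

FIRST sets of the non-terminals at (or reachable through a nullable prefix from) the front of some alternative:
  FIRST(B) = { ',', 'c', 'd' }

Productions for P:
  P → , L ,: FIRST = { ',' }
  P → c d B: FIRST = { 'c' }
Productions for L:
  L → ( d: FIRST = { '(' }
  L → d ) c: FIRST = { 'd' }
Productions for B:
  B → c d: FIRST = { 'c' }
  B → B (: FIRST = { ',', 'c', 'd' }
  B → d L: FIRST = { 'd' }
  B → , ,: FIRST = { ',' }

Conflict for B: B → c d and B → B (
  Overlap: { 'c' }
Conflict for B: B → B ( and B → d L
  Overlap: { 'd' }
Conflict for B: B → B ( and B → , ,
  Overlap: { ',' }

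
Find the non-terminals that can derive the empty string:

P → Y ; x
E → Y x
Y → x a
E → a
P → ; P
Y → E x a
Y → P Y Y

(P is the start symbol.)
A non-terminal is nullable if it can derive ε (the empty string): either it has an ε-production, or it has a production whose right-hand side consists entirely of nullable non-terminals.

There are no ε-productions, so no non-terminal can derive ε.
No non-terminals are nullable.

Answer: None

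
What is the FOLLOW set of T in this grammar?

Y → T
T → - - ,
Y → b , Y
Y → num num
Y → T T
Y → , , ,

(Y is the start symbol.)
{ $, '-' }

In Y → T: T is at the end, add FOLLOW(Y)
In Y → T T: T is followed by T, add FIRST(T) \ {ε} = { '-' }
In Y → T T: T is at the end, add FOLLOW(Y)

The FOLLOW sets referred to above (computed the same way, to a fixed point):
  FOLLOW(Y) = { $ }

Taking the union: FOLLOW(T) = { $, '-' }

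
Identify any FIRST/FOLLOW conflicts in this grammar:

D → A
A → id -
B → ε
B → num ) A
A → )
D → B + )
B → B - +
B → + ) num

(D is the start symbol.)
Nullable non-terminals: B.
FIRST sets used below: FIRST(B) = { '+', '-', 'num', ε }

B: nullable alternative(s) B → ε; FOLLOW(B) = { '+', '-' }
  B → ε: FIRST \ {ε} = { } — this is the only nullable alternative, skip
  B → num ) A: FIRST \ {ε} = { 'num' } — disjoint from FOLLOW(B)
  B → B - +: FIRST \ {ε} = { '+', '-', 'num' } — overlaps FOLLOW(B) on { '+', '-' }: CONFLICT
  B → + ) num: FIRST \ {ε} = { '+' } — overlaps FOLLOW(B) on { '+' }: CONFLICT

A, D have no nullable alternative, so no FIRST/FOLLOW check is needed there.

So the grammar has 2 FIRST/FOLLOW conflicts (marked CONFLICT above).

Answer: Yes. B → B '-' '+' with FOLLOW(B) on { '+', '-' }; B → '+' ')' num with FOLLOW(B) on { '+' }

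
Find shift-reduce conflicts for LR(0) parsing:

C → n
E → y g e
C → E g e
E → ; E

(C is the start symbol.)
Augment with C' → C and build the canonical LR(0) collection (I0 = CLOSURE({[C' → . C]}), then GOTO on every symbol after a dot until no new states appear). It has 11 states:
  I0: { [C → . E g e], [C → . n], [C' → . C], [E → . ; E], [E → . y g e] }  — shift
  I1: { [E → . ; E], [E → . y g e], [E → ; . E] }  — shift
  I2: { [C' → C .] }  — accept
  I3: { [C → E . g e] }  — shift
  I4: { [C → n .] }  — reduce
  I5: { [E → y . g e] }  — shift
  I6: { [E → y g . e] }  — shift
  I7: { [E → y g e .] }  — reduce
  I8: { [C → E g . e] }  — shift
  I9: { [C → E g e .] }  — reduce
  I10: { [E → ; E .] }  — reduce

No state contains both a complete item and a shift item.

Answer: No shift-reduce conflicts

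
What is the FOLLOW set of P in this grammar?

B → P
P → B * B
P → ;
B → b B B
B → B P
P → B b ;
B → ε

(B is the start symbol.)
In B → P: P is at the end, add FOLLOW(B)
In B → B P: P is at the end, add FOLLOW(B)

The FOLLOW sets referred to above (computed the same way, to a fixed point):
  FOLLOW(B) = { $, '*', ';', 'b' }

Taking the union: FOLLOW(P) = { $, '*', ';', 'b' }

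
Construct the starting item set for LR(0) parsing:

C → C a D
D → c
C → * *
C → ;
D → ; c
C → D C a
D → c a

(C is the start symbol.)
{ [C → . * *], [C → . ;], [C → . C a D], [C → . D C a], [C' → . C], [D → . ; c], [D → . c a], [D → . c] }

First, augment the grammar with C' → C
I₀ = CLOSURE({ [C' → . C] }):
  [C' → . C] has the dot before C: add [C → . C a D], [C → . * *], [C → . ;], [C → . D C a]
  [C → . D C a] has the dot before D: add [D → . c], [D → . ; c], [D → . c a]
No further items can be added.

I₀ = { [C → . * *], [C → . ;], [C → . C a D], [C → . D C a], [C' → . C], [D → . ; c], [D → . c a], [D → . c] }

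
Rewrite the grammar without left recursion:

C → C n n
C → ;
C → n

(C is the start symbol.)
C is directly left-recursive. The standard transformation for
  A → A α₁ | ... | A α_m | β₁ | ... | β_n
is
  A  → β₁ A' | ... | β_n A'
  A' → α₁ A' | ... | α_m A' | ε

C → ; becomes C → ; C'
C → n becomes C → n C'
C → C n n becomes C' → n n C'
Add C' → ε

Resulting grammar:
C → ; C'
C → n C'
C' → n n C'
C' → ε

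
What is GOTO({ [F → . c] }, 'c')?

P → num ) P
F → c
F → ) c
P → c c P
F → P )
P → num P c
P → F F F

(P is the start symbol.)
GOTO(I, 'c') = CLOSURE({ [A → αX.β] : [A → α.Xβ] ∈ I, X = 'c' })

Items with dot before 'c', with the dot advanced:
  [F → . c] → [F → c .]
Closure adds nothing (no advanced item has the dot before a non-terminal).

GOTO = { [F → c .] }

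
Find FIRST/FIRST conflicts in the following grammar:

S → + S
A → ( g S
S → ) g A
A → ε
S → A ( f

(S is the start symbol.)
No FIRST/FIRST conflicts.

A FIRST/FIRST conflict occurs when two productions N → α and N → β for the same non-terminal have FIRST(α) ∩ FIRST(β) ≠ ∅ (with ε ∈ FIRST of a nullable right-hand side, so two nullable alternatives also conflict).

FIRST sets of the non-terminals at (or reachable through a nullable prefix from) the front of some alternative:
  FIRST(A) = { '(', ε }

Productions for S:
  S → + S: FIRST = { '+' }
  S → ) g A: FIRST = { ')' }
  S → A ( f: FIRST = { '(' }
Productions for A:
  A → ( g S: FIRST = { '(' }
  A → ε: FIRST = { ε }

All alternatives of each non-terminal have pairwise disjoint FIRST sets.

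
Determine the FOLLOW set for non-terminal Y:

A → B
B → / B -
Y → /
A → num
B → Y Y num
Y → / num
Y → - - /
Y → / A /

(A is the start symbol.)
{ '-', '/', 'num' }

To compute FOLLOW(Y), find every occurrence of Y on a right-hand side N → α Y β: add FIRST(β) \ {ε}, and if β is empty or nullable also add FOLLOW(N). Iterate to a fixed point.

In B → Y Y num: Y is followed by Y num, add FIRST(Y num) \ {ε} = { '-', '/' }
In B → Y Y num: Y is followed by num, add FIRST(num) \ {ε} = { 'num' }

Taking the union: FOLLOW(Y) = { '-', '/', 'num' }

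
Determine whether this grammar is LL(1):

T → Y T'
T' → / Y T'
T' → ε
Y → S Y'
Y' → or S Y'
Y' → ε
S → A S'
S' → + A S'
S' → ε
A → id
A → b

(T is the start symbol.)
Yes, the grammar is LL(1).

A grammar is LL(1) if for each non-terminal N with multiple productions, the predict sets of those productions are pairwise disjoint, where PREDICT(N → α) = (FIRST(α) \ {ε}) ∪ (FOLLOW(N) if α ⇒* ε).

Relevant sets:
  FOLLOW(T') = { $ }
  FOLLOW(Y') = { $, '/' }
  FOLLOW(S') = { $, '/', 'or' }

For T':
  PREDICT(T' → '/' Y T') = { '/' }
  PREDICT(T' → ε) = { $ }
For Y':
  PREDICT(Y' → or S Y') = { 'or' }
  PREDICT(Y' → ε) = { $, '/' }
For S':
  PREDICT(S' → '+' A S') = { '+' }
  PREDICT(S' → ε) = { $, '/', 'or' }
For A:
  PREDICT(A → id) = { 'id' }
  PREDICT(A → b) = { 'b' }
T, Y, S have a single production, so nothing to check there.

All predict sets are disjoint. The grammar IS LL(1).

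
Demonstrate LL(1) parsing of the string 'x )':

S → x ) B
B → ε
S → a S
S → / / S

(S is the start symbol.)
LL(1) parsing maintains a stack (initially the start symbol over $) and the input. At each step: if the stack top is a terminal, match it against the current input token; if it is a non-terminal N, replace it with the RHS of M[N, lookahead] (the unique production whose predict set contains the lookahead).

Stack is shown with the top on the left.

Stack    Input  Action
----------------------
S $      x ) $  output S → x ) B
x ) B $  x ) $  match 'x'
) B $    ) $    match ')'
B $      $      output B → ε
$        $      accept

The string is accepted.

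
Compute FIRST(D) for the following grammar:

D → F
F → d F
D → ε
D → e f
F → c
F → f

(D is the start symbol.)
{ 'c', 'd', 'e', 'f', ε }

To compute FIRST(D), examine every production with D on the left-hand side, reading each right-hand side left to right until a non-nullable symbol is reached.

FIRST sets of the other non-terminals involved (by the same procedure, iterated to a fixed point):
  FIRST(F) = { 'c', 'd', 'f' }

From D → F:
  - F is a non-terminal: add FIRST(F) \ {ε} = { 'c', 'd', 'f' }
    F is not nullable, so stop
From D → ε:
  - ε-production, so ε ∈ FIRST(D)
From D → e f:
  - e is a terminal: add 'e' and stop

Collecting: FIRST(D) = { 'c', 'd', 'e', 'f', ε }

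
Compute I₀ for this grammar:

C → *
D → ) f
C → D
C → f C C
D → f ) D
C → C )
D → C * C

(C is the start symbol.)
{ [C → . *], [C → . C )], [C → . D], [C → . f C C], [C' → . C], [D → . ) f], [D → . C * C], [D → . f ) D] }

First, augment the grammar with C' → C
I₀ = CLOSURE({ [C' → . C] }):
  [C' → . C] has the dot before C: add [C → . *], [C → . D], [C → . f C C], [C → . C )]
  [C → . D] has the dot before D: add [D → . ) f], [D → . f ) D], [D → . C * C]
No further items can be added.

I₀ = { [C → . *], [C → . C )], [C → . D], [C → . f C C], [C' → . C], [D → . ) f], [D → . C * C], [D → . f ) D] }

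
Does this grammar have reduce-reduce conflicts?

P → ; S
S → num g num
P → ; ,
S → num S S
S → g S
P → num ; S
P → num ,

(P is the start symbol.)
No reduce-reduce conflicts

Augment with P' → P and build the canonical LR(0) collection (I0 = CLOSURE({[P' → . P]}), then GOTO on every symbol after a dot until no new states appear). It has 16 states:
  I0: { [P → . ; ,], [P → . ; S], [P → . num ,], [P → . num ; S], [P' → . P] }  — shift
  I1: { [P → ; . ,], [P → ; . S], [S → . g S], [S → . num S S], [S → . num g num] }  — shift
  I2: { [P' → P .] }  — accept
  I3: { [P → num . ,], [P → num . ; S] }  — shift
  I4: { [P → num , .] }  — reduce
  I5: { [P → num ; . S], [S → . g S], [S → . num S S], [S → . num g num] }  — shift
  I6: { [P → num ; S .] }  — reduce
  I7: { [S → . g S], [S → . num S S], [S → . num g num], [S → g . S] }  — shift
  I8: { [S → . g S], [S → . num S S], [S → . num g num], [S → num . S S], [S → num . g num] }  — shift
  I9: { [S → . g S], [S → . num S S], [S → . num g num], [S → num S . S] }  — shift
  I10: { [S → . g S], [S → . num S S], [S → . num g num], [S → g . S], [S → num g . num] }  — shift
  I11: { [S → g S .] }  — reduce
  I12: { [S → . g S], [S → . num S S], [S → . num g num], [S → num . S S], [S → num . g num], [S → num g num .] }  — shift, reduce
  I13: { [S → num S S .] }  — reduce
  I14: { [P → ; , .] }  — reduce
  I15: { [P → ; S .] }  — reduce

No state contains more than one complete item.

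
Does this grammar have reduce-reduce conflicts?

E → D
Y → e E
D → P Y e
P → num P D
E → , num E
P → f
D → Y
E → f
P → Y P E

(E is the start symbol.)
Augment with E' → E and build the canonical LR(0) collection (I0 = CLOSURE({[E' → . E]}), then GOTO on every symbol after a dot until no new states appear). It has 20 states:
  I0: { [D → . P Y e], [D → . Y], [E → . , num E], [E → . D], [E → . f], [E' → . E], [P → . Y P E], [P → . f], [P → . num P D], [Y → . e E] }  — shift
  I1: { [E → , . num E] }  — shift
  I2: { [E → D .] }  — reduce
  I3: { [E' → E .] }  — accept
  I4: { [D → P . Y e], [Y → . e E] }  — shift
  I5: { [D → Y .], [P → . Y P E], [P → . f], [P → . num P D], [P → Y . P E], [Y → . e E] }  — shift, reduce
  I6: { [D → . P Y e], [D → . Y], [E → . , num E], [E → . D], [E → . f], [P → . Y P E], [P → . f], [P → . num P D], [Y → . e E], [Y → e . E] }  — shift
  I7: { [E → f .], [P → f .] }  — 2 reduces
  I8: { [P → . Y P E], [P → . f], [P → . num P D], [P → num . P D], [Y → . e E] }  — shift
  I9: { [D → . P Y e], [D → . Y], [P → . Y P E], [P → . f], [P → . num P D], [P → num P . D], [Y → . e E] }  — shift
  I10: { [P → . Y P E], [P → . f], [P → . num P D], [P → Y . P E], [Y → . e E] }  — shift
  I11: { [P → f .] }  — reduce
  I12: { [D → . P Y e], [D → . Y], [E → . , num E], [E → . D], [E → . f], [P → . Y P E], [P → . f], [P → . num P D], [P → Y P . E], [Y → . e E] }  — shift
  I13: { [P → Y P E .] }  — reduce
  I14: { [P → num P D .] }  — reduce
  I15: { [Y → e E .] }  — reduce
  I16: { [D → P Y . e] }  — shift
  I17: { [D → P Y e .] }  — reduce
  I18: { [D → . P Y e], [D → . Y], [E → , num . E], [E → . , num E], [E → . D], [E → . f], [P → . Y P E], [P → . f], [P → . num P D], [Y → . e E] }  — shift
  I19: { [E → , num E .] }  — reduce

I7 contains complete items [E → f .], [P → f .] — reduce-reduce conflict.

Answer: Yes — I7: [E → f .] vs [P → f .]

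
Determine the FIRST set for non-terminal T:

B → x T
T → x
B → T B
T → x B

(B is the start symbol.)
From T → x:
  - x is a terminal: add 'x' and stop
From T → x B:
  - x is a terminal: add 'x' and stop

Collecting: FIRST(T) = { 'x' }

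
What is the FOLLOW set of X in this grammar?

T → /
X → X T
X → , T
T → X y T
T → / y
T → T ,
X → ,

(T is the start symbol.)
In X → X T: X is followed by T, add FIRST(T) \ {ε} = { ',', '/' }
In T → X y T: X is followed by y T, add FIRST(y T) \ {ε} = { 'y' }

Taking the union: FOLLOW(X) = { ',', '/', 'y' }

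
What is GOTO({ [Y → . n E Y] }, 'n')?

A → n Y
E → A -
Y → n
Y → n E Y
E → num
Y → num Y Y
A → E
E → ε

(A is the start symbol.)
GOTO(I, 'n') = CLOSURE({ [A → αX.β] : [A → α.Xβ] ∈ I, X = 'n' })

Items with dot before 'n', with the dot advanced:
  [Y → . n E Y] → [Y → n . E Y]
Closure of the advanced items:
  [Y → n . E Y] has the dot before E: add [E → . A -], [E → . num], [E → .]
  [E → . A -] has the dot before A: add [A → . n Y], [A → . E]

GOTO = { [A → . E], [A → . n Y], [E → . A -], [E → . num], [E → .], [Y → n . E Y] }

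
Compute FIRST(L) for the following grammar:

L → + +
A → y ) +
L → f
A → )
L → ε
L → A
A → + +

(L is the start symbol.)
{ ')', '+', 'f', 'y', ε }

To compute FIRST(L), examine every production with L on the left-hand side, reading each right-hand side left to right until a non-nullable symbol is reached.

FIRST sets of the other non-terminals involved (by the same procedure, iterated to a fixed point):
  FIRST(A) = { ')', '+', 'y' }

From L → + +:
  - '+' is a terminal: add '+' and stop
From L → f:
  - f is a terminal: add 'f' and stop
From L → ε:
  - ε-production, so ε ∈ FIRST(L)
From L → A:
  - A is a non-terminal: add FIRST(A) \ {ε} = { ')', '+', 'y' }
    A is not nullable, so stop

Collecting: FIRST(L) = { ')', '+', 'f', 'y', ε }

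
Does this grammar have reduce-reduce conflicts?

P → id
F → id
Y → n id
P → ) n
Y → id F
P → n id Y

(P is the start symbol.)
No reduce-reduce conflicts

A reduce-reduce conflict occurs when an LR(0) state has two complete items [A → α .] and [B → β .] — both call for a reduction, and with no lookahead the parser cannot choose between them.

Augment with P' → P and build the canonical LR(0) collection (I0 = CLOSURE({[P' → . P]}), then GOTO on every symbol after a dot until no new states appear). It has 13 states:
  I0: { [P → . ) n], [P → . id], [P → . n id Y], [P' → . P] }  — shift
  I1: { [P → ) . n] }  — shift
  I2: { [P' → P .] }  — accept
  I3: { [P → id .] }  — reduce
  I4: { [P → n . id Y] }  — shift
  I5: { [P → n id . Y], [Y → . id F], [Y → . n id] }  — shift
  I6: { [P → n id Y .] }  — reduce
  I7: { [F → . id], [Y → id . F] }  — shift
  I8: { [Y → n . id] }  — shift
  I9: { [Y → n id .] }  — reduce
  I10: { [Y → id F .] }  — reduce
  I11: { [F → id .] }  — reduce
  I12: { [P → ) n .] }  — reduce

No state contains more than one complete item.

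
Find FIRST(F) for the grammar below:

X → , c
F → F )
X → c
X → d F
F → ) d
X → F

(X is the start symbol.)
{ ')' }

To compute FIRST(F), examine every production with F on the left-hand side, reading each right-hand side left to right until a non-nullable symbol is reached.

From F → F ):
  - F is the symbol being defined: contributes nothing new
    F is not nullable, so stop
From F → ) d:
  - ')' is a terminal: add ')' and stop

Collecting: FIRST(F) = { ')' }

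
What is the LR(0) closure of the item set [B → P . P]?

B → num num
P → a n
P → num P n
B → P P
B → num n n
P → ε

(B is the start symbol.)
Start with: [B → P . P]
  [B → P . P] has the dot before P: add [P → . a n], [P → . num P n], [P → .]
No further items can be added.

CLOSURE = { [B → P . P], [P → . a n], [P → . num P n], [P → .] }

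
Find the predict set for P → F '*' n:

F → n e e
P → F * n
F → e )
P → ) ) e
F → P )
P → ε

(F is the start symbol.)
PREDICT(P → F '*' n) = (FIRST(RHS) \ {ε}) ∪ (FOLLOW(P) if ε ∈ FIRST(RHS), i.e. RHS ⇒* ε)
FIRST(F) = { ')', 'e', 'n' }
FIRST(F '*' n) = { ')', 'e', 'n' }
ε ∉ FIRST(F '*' n), so FOLLOW(P) is not added.
PREDICT(P → F '*' n) = { ')', 'e', 'n' }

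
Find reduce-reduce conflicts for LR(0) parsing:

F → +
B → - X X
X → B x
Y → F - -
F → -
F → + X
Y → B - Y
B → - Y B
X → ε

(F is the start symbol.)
A reduce-reduce conflict occurs when an LR(0) state has two complete items [A → α .] and [B → β .] — both call for a reduction, and with no lookahead the parser cannot choose between them.

Augment with F' → F and build the canonical LR(0) collection (I0 = CLOSURE({[F' → . F]}), then GOTO on every symbol after a dot until no new states appear). It has 20 states:
  I0: { [F → . + X], [F → . +], [F → . -], [F' → . F] }  — shift
  I1: { [B → . - X X], [B → . - Y B], [F → + . X], [F → + .], [X → . B x], [X → .] }  — shift, 2 reduces
  I2: { [F → - .] }  — reduce
  I3: { [F' → F .] }  — accept
  I4: { [B → - . X X], [B → - . Y B], [B → . - X X], [B → . - Y B], [F → . + X], [F → . +], [F → . -], [X → . B x], [X → .], [Y → . B - Y], [Y → . F - -] }  — shift, reduce
  I5: { [X → B . x] }  — shift
  I6: { [F → + X .] }  — reduce
  I7: { [X → B x .] }  — reduce
  I8: { [B → - . X X], [B → - . Y B], [B → . - X X], [B → . - Y B], [F → - .], [F → . + X], [F → . +], [F → . -], [X → . B x], [X → .], [Y → . B - Y], [Y → . F - -] }  — shift, 2 reduces
  I9: { [X → B . x], [Y → B . - Y] }  — shift
  I10: { [Y → F . - -] }  — shift
  I11: { [B → - X . X], [B → . - X X], [B → . - Y B], [X → . B x], [X → .] }  — shift, reduce
  I12: { [B → - Y . B], [B → . - X X], [B → . - Y B] }  — shift
  I13: { [B → - Y B .] }  — reduce
  I14: { [B → - X X .] }  — reduce
  I15: { [Y → F - . -] }  — shift
  I16: { [Y → F - - .] }  — reduce
  I17: { [B → . - X X], [B → . - Y B], [F → . + X], [F → . +], [F → . -], [Y → . B - Y], [Y → . F - -], [Y → B - . Y] }  — shift
  I18: { [Y → B . - Y] }  — shift
  I19: { [Y → B - Y .] }  — reduce

I1 contains complete items [F → + .], [X → .] — reduce-reduce conflict.
I8 contains complete items [F → - .], [X → .] — reduce-reduce conflict.

Answer: Yes — I1: [F → + .] vs [X → .]; I8: [F → - .] vs [X → .]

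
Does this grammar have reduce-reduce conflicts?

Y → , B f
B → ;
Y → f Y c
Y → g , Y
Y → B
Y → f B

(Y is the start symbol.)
Augment with Y' → Y and build the canonical LR(0) collection (I0 = CLOSURE({[Y' → . Y]}), then GOTO on every symbol after a dot until no new states appear). It has 14 states:
  I0: { [B → . ;], [Y → . , B f], [Y → . B], [Y → . f B], [Y → . f Y c], [Y → . g , Y], [Y' → . Y] }  — shift
  I1: { [B → . ;], [Y → , . B f] }  — shift
  I2: { [B → ; .] }  — reduce
  I3: { [Y → B .] }  — reduce
  I4: { [Y' → Y .] }  — accept
  I5: { [B → . ;], [Y → . , B f], [Y → . B], [Y → . f B], [Y → . f Y c], [Y → . g , Y], [Y → f . B], [Y → f . Y c] }  — shift
  I6: { [Y → g . , Y] }  — shift
  I7: { [B → . ;], [Y → . , B f], [Y → . B], [Y → . f B], [Y → . f Y c], [Y → . g , Y], [Y → g , . Y] }  — shift
  I8: { [Y → g , Y .] }  — reduce
  I9: { [Y → B .], [Y → f B .] }  — 2 reduces
  I10: { [Y → f Y . c] }  — shift
  I11: { [Y → f Y c .] }  — reduce
  I12: { [Y → , B . f] }  — shift
  I13: { [Y → , B f .] }  — reduce

I9 contains complete items [Y → B .], [Y → f B .] — reduce-reduce conflict.

Answer: Yes — I9: [Y → B .] vs [Y → f B .]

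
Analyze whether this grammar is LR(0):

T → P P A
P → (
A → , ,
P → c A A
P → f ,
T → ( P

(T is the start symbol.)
Augment with T' → T and build the canonical LR(0) collection (I0 = CLOSURE({[T' → . T]}), then GOTO on every symbol after a dot until no new states appear). It has 15 states:
  I0: { [P → . (], [P → . c A A], [P → . f ,], [T → . ( P], [T → . P P A], [T' → . T] }  — shift
  I1: { [P → ( .], [P → . (], [P → . c A A], [P → . f ,], [T → ( . P] }  — shift, reduce
  I2: { [P → . (], [P → . c A A], [P → . f ,], [T → P . P A] }  — shift
  I3: { [T' → T .] }  — accept
  I4: { [A → . , ,], [P → c . A A] }  — shift
  I5: { [P → f . ,] }  — shift
  I6: { [P → f , .] }  — reduce
  I7: { [A → , . ,] }  — shift
  I8: { [A → . , ,], [P → c A . A] }  — shift
  I9: { [P → c A A .] }  — reduce
  I10: { [A → , , .] }  — reduce
  I11: { [P → ( .] }  — reduce
  I12: { [A → . , ,], [T → P P . A] }  — shift
  I13: { [T → P P A .] }  — reduce
  I14: { [T → ( P .] }  — reduce

Conflict in state I1:
  Shift-reduce conflict between [P → ( .] and [P → . (]
So the grammar is NOT LR(0).

Answer: No. Shift-reduce conflict between [P → ( .] and [P → . (]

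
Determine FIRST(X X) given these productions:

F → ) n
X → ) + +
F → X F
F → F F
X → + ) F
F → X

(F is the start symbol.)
{ ')', '+' }

FIRST sets of the non-terminals involved (from the grammar, by fixed-point iteration):
  FIRST(X) = { ')', '+' }

To compute FIRST(X X), process the symbols left to right:
Symbol X is a non-terminal. Add FIRST(X) \ {ε} = { ')', '+' }
X is not nullable (ε ∉ FIRST(X)), so stop here.
FIRST(X X) = { ')', '+' }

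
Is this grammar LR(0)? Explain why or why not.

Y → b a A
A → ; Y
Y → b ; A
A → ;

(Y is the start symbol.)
Augment with Y' → Y and build the canonical LR(0) collection (I0 = CLOSURE({[Y' → . Y]}), then GOTO on every symbol after a dot until no new states appear). It has 9 states:
  I0: { [Y → . b ; A], [Y → . b a A], [Y' → . Y] }  — shift
  I1: { [Y' → Y .] }  — accept
  I2: { [Y → b . ; A], [Y → b . a A] }  — shift
  I3: { [A → . ; Y], [A → . ;], [Y → b ; . A] }  — shift
  I4: { [A → . ; Y], [A → . ;], [Y → b a . A] }  — shift
  I5: { [A → ; . Y], [A → ; .], [Y → . b ; A], [Y → . b a A] }  — shift, reduce
  I6: { [Y → b a A .] }  — reduce
  I7: { [A → ; Y .] }  — reduce
  I8: { [Y → b ; A .] }  — reduce

Conflict in state I5:
  Shift-reduce conflict between [A → ; .] and [Y → . b ; A]
So the grammar is NOT LR(0).

Answer: No. Shift-reduce conflict between [A → ; .] and [Y → . b ; A]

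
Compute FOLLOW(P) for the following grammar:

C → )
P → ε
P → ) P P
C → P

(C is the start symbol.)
{ $, ')' }

In P → ) P P: P is followed by P, add FIRST(P) \ {ε} = { ')' }
  P is nullable, so FOLLOW(P) is also included — that is the set being defined, nothing new
In P → ) P P: P is at the end; this adds FOLLOW(P) to itself — nothing new
In C → P: P is at the end, add FOLLOW(C)

The FOLLOW sets referred to above (computed the same way, to a fixed point):
  FOLLOW(C) = { $ }

Taking the union: FOLLOW(P) = { $, ')' }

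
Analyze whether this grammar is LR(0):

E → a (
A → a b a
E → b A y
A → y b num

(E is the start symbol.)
Augment with E' → E and build the canonical LR(0) collection (I0 = CLOSURE({[E' → . E]}), then GOTO on every symbol after a dot until no new states appear). It has 13 states:
  I0: { [E → . a (], [E → . b A y], [E' → . E] }  — shift
  I1: { [E' → E .] }  — accept
  I2: { [E → a . (] }  — shift
  I3: { [A → . a b a], [A → . y b num], [E → b . A y] }  — shift
  I4: { [E → b A . y] }  — shift
  I5: { [A → a . b a] }  — shift
  I6: { [A → y . b num] }  — shift
  I7: { [A → y b . num] }  — shift
  I8: { [A → y b num .] }  — reduce
  I9: { [A → a b . a] }  — shift
  I10: { [A → a b a .] }  — reduce
  I11: { [E → b A y .] }  — reduce
  I12: { [E → a ( .] }  — reduce

Every state is either a pure shift/goto state or contains exactly one complete item and nothing to shift — no conflicts. The grammar is LR(0).

Answer: Yes, the grammar is LR(0)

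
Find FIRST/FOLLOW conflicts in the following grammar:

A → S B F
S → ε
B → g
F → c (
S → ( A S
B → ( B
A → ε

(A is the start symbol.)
Yes. A → S B F with FOLLOW(A) on { '(', 'g' }; S → '(' A S with FOLLOW(S) on { '(' }

A FIRST/FOLLOW conflict occurs when a non-terminal N has a nullable alternative N → β (β ⇒* ε) and another alternative N → α with FIRST(α) ∩ FOLLOW(N) ≠ ∅: on such a lookahead the parser cannot decide between expanding α and letting N vanish via β.

Nullable non-terminals: A, S.
FIRST sets used below: FIRST(S) = { '(', ε }, FIRST(B) = { '(', 'g' }

A: nullable alternative(s) A → ε; FOLLOW(A) = { $, '(', 'g' }
  A → S B F: FIRST \ {ε} = { '(', 'g' } — overlaps FOLLOW(A) on { '(', 'g' }: CONFLICT
  A → ε: FIRST \ {ε} = { } — this is the only nullable alternative, skip

S: nullable alternative(s) S → ε; FOLLOW(S) = { '(', 'g' }
  S → ε: FIRST \ {ε} = { } — this is the only nullable alternative, skip
  S → ( A S: FIRST \ {ε} = { '(' } — overlaps FOLLOW(S) on { '(' }: CONFLICT

B, F have no nullable alternative, so no FIRST/FOLLOW check is needed there.

So the grammar has 2 FIRST/FOLLOW conflicts (marked CONFLICT above).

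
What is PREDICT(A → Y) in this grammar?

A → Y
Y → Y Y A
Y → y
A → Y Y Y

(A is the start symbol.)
PREDICT(A → Y) = (FIRST(RHS) \ {ε}) ∪ (FOLLOW(A) if ε ∈ FIRST(RHS), i.e. RHS ⇒* ε)
FIRST(Y) = { 'y' }
FIRST(Y) = { 'y' }
ε ∉ FIRST(Y), so FOLLOW(A) is not added.
PREDICT(A → Y) = { 'y' }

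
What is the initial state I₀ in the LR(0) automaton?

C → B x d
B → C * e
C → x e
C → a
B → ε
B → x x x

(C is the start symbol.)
First, augment the grammar with C' → C
I₀ = CLOSURE({ [C' → . C] }):
  [C' → . C] has the dot before C: add [C → . B x d], [C → . x e], [C → . a]
  [C → . B x d] has the dot before B: add [B → . C * e], [B → .], [B → . x x x]
No further items can be added.

I₀ = { [B → . C * e], [B → . x x x], [B → .], [C → . B x d], [C → . a], [C → . x e], [C' → . C] }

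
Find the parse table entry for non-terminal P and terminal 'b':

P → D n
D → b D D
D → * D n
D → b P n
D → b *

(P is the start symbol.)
P → D n

To find M[P, 'b'], we find productions for P where 'b' is in the predict set (PREDICT(N → α) = (FIRST(α) \ {ε}) ∪ (FOLLOW(N) if α ⇒* ε)).

Relevant sets:
  FIRST(D) = { '*', 'b' }

P → D n: PREDICT = { '*', 'b' }
  'b' is in predict set, so this production goes in M[P, 'b']

M[P, 'b'] = P → D n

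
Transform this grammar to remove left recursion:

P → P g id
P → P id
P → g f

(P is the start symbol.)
P → g f P'
P' → g id P'
P' → id P'
P' → ε

P is directly left-recursive. The standard transformation for
  A → A α₁ | ... | A α_m | β₁ | ... | β_n
is
  A  → β₁ A' | ... | β_n A'
  A' → α₁ A' | ... | α_m A' | ε

P → g f becomes P → g f P'
P → P g id becomes P' → g id P'
P → P id becomes P' → id P'
Add P' → ε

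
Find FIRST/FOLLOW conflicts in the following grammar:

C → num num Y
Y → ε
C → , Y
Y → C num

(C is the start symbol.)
Nullable non-terminals: Y.
FIRST sets used below: FIRST(C) = { ',', 'num' }

Y: nullable alternative(s) Y → ε; FOLLOW(Y) = { $, 'num' }
  Y → ε: FIRST \ {ε} = { } — this is the only nullable alternative, skip
  Y → C num: FIRST \ {ε} = { ',', 'num' } — overlaps FOLLOW(Y) on { 'num' }: CONFLICT

C has no nullable alternative, so no FIRST/FOLLOW check is needed there.

So the grammar has 1 FIRST/FOLLOW conflict (marked CONFLICT above).

Answer: Yes. Y → C num with FOLLOW(Y) on { 'num' }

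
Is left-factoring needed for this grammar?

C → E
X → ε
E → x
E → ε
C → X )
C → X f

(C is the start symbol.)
Yes, C has productions with common prefix 'X'

Left-factoring is needed when two productions for the same non-terminal
share a common prefix on the right-hand side.

Productions for C:
  C → E
  C → X )
  C → X f
Productions for E:
  E → x
  E → ε

Found common prefix 'X' in productions for C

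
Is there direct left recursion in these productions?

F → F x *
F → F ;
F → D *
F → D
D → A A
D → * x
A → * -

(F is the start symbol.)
Yes, F is left-recursive

F → F x *: LEFT RECURSIVE (starts with F)
F → F ;: LEFT RECURSIVE (starts with F)
F → D *: starts with D
F → D: starts with D
D → A A: starts with A
D → * x: starts with '*'
A → * -: starts with '*'

The grammar has direct left recursion on: F.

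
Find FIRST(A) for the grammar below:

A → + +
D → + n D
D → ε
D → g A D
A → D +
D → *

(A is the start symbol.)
To compute FIRST(A), examine every production with A on the left-hand side, reading each right-hand side left to right until a non-nullable symbol is reached.

FIRST sets of the other non-terminals involved (by the same procedure, iterated to a fixed point):
  FIRST(D) = { '*', '+', 'g', ε }

From A → + +:
  - '+' is a terminal: add '+' and stop
From A → D +:
  - D is a non-terminal: add FIRST(D) \ {ε} = { '*', '+', 'g' }
    D is nullable, so continue to the next symbol
  - '+' is a terminal: add '+' and stop

Collecting: FIRST(A) = { '*', '+', 'g' }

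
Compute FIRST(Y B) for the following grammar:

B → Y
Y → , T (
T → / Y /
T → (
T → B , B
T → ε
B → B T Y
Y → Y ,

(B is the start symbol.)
{ ',' }

FIRST sets of the non-terminals involved (from the grammar, by fixed-point iteration):
  FIRST(Y) = { ',' }

To compute FIRST(Y B), process the symbols left to right:
Symbol Y is a non-terminal. Add FIRST(Y) \ {ε} = { ',' }
Y is not nullable (ε ∉ FIRST(Y)), so stop here.
FIRST(Y B) = { ',' }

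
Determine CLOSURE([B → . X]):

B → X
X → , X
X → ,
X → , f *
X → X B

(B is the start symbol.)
Start with: [B → . X]
  [B → . X] has the dot before X: add [X → . , X], [X → . ,], [X → . , f *], [X → . X B]
No further items can be added.

CLOSURE = { [B → . X], [X → . , X], [X → . , f *], [X → . ,], [X → . X B] }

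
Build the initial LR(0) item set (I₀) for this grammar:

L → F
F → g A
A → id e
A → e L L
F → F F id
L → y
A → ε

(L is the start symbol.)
{ [F → . F F id], [F → . g A], [L → . F], [L → . y], [L' → . L] }

First, augment the grammar with L' → L
I₀ = CLOSURE({ [L' → . L] }):
  [L' → . L] has the dot before L: add [L → . F], [L → . y]
  [L → . F] has the dot before F: add [F → . g A], [F → . F F id]
No further items can be added.

I₀ = { [F → . F F id], [F → . g A], [L → . F], [L → . y], [L' → . L] }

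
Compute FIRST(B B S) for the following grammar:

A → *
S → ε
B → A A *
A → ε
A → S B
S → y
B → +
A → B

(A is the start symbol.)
{ '*', '+', 'y' }

FIRST sets of the non-terminals involved (from the grammar, by fixed-point iteration):
  FIRST(B) = { '*', '+', 'y' }

To compute FIRST(B B S), process the symbols left to right:
Symbol B is a non-terminal. Add FIRST(B) \ {ε} = { '*', '+', 'y' }
B is not nullable (ε ∉ FIRST(B)), so stop here.
FIRST(B B S) = { '*', '+', 'y' }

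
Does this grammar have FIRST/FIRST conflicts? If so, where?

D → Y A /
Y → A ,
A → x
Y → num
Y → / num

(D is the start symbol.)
No FIRST/FIRST conflicts.

A FIRST/FIRST conflict occurs when two productions N → α and N → β for the same non-terminal have FIRST(α) ∩ FIRST(β) ≠ ∅ (with ε ∈ FIRST of a nullable right-hand side, so two nullable alternatives also conflict).

FIRST sets of the non-terminals at (or reachable through a nullable prefix from) the front of some alternative:
  FIRST(A) = { 'x' }

Productions for Y:
  Y → A ,: FIRST = { 'x' }
  Y → num: FIRST = { 'num' }
  Y → / num: FIRST = { '/' }
D, A have only one production, so no FIRST/FIRST conflict is possible there.

All alternatives of each non-terminal have pairwise disjoint FIRST sets.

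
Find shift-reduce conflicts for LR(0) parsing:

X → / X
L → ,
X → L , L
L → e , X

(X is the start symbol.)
A shift-reduce conflict occurs when an LR(0) state has both:
  - a complete (reduce) item [A → α .] (dot at the end), and
  - a shift item [B → β . c γ] (dot before a terminal).

Augment with X' → X and build the canonical LR(0) collection (I0 = CLOSURE({[X' → . X]}), then GOTO on every symbol after a dot until no new states appear). It has 11 states:
  I0: { [L → . ,], [L → . e , X], [X → . / X], [X → . L , L], [X' → . X] }  — shift
  I1: { [L → , .] }  — reduce
  I2: { [L → . ,], [L → . e , X], [X → . / X], [X → . L , L], [X → / . X] }  — shift
  I3: { [X → L . , L] }  — shift
  I4: { [X' → X .] }  — accept
  I5: { [L → e . , X] }  — shift
  I6: { [L → . ,], [L → . e , X], [L → e , . X], [X → . / X], [X → . L , L] }  — shift
  I7: { [L → e , X .] }  — reduce
  I8: { [L → . ,], [L → . e , X], [X → L , . L] }  — shift
  I9: { [X → L , L .] }  — reduce
  I10: { [X → / X .] }  — reduce

No state contains both a complete item and a shift item.

Answer: No shift-reduce conflicts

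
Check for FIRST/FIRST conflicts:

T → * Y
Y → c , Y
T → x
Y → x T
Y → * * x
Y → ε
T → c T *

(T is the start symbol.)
No FIRST/FIRST conflicts.

A FIRST/FIRST conflict occurs when two productions N → α and N → β for the same non-terminal have FIRST(α) ∩ FIRST(β) ≠ ∅ (with ε ∈ FIRST of a nullable right-hand side, so two nullable alternatives also conflict).

Productions for T:
  T → * Y: FIRST = { '*' }
  T → x: FIRST = { 'x' }
  T → c T *: FIRST = { 'c' }
Productions for Y:
  Y → c , Y: FIRST = { 'c' }
  Y → x T: FIRST = { 'x' }
  Y → * * x: FIRST = { '*' }
  Y → ε: FIRST = { ε }

All alternatives of each non-terminal have pairwise disjoint FIRST sets.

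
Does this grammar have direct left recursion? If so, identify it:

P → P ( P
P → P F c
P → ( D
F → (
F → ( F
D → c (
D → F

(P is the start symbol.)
Yes, P is left-recursive

Direct left recursion occurs when N → N α for some non-terminal N (the right-hand side begins with the left-hand side itself).

P → P ( P: LEFT RECURSIVE (starts with P)
P → P F c: LEFT RECURSIVE (starts with P)
P → ( D: starts with '('
F → (: starts with '('
F → ( F: starts with '('
D → c (: starts with c
D → F: starts with F

The grammar has direct left recursion on: P.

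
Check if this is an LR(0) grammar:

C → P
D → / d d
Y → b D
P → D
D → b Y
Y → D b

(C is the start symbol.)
No. Shift-reduce conflict between [Y → b D .] and [Y → D . b]

Augment with C' → C and build the canonical LR(0) collection (I0 = CLOSURE({[C' → . C]}), then GOTO on every symbol after a dot until no new states appear). It has 13 states:
  I0: { [C → . P], [C' → . C], [D → . / d d], [D → . b Y], [P → . D] }  — shift
  I1: { [D → / . d d] }  — shift
  I2: { [C' → C .] }  — accept
  I3: { [P → D .] }  — reduce
  I4: { [C → P .] }  — reduce
  I5: { [D → . / d d], [D → . b Y], [D → b . Y], [Y → . D b], [Y → . b D] }  — shift
  I6: { [Y → D . b] }  — shift
  I7: { [D → b Y .] }  — reduce
  I8: { [D → . / d d], [D → . b Y], [D → b . Y], [Y → . D b], [Y → . b D], [Y → b . D] }  — shift
  I9: { [Y → D . b], [Y → b D .] }  — shift, reduce
  I10: { [Y → D b .] }  — reduce
  I11: { [D → / d . d] }  — shift
  I12: { [D → / d d .] }  — reduce

Conflict in state I9:
  Shift-reduce conflict between [Y → b D .] and [Y → D . b]
So the grammar is NOT LR(0).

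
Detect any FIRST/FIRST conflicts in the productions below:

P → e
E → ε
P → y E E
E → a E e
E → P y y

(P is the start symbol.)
No FIRST/FIRST conflicts.

A FIRST/FIRST conflict occurs when two productions N → α and N → β for the same non-terminal have FIRST(α) ∩ FIRST(β) ≠ ∅ (with ε ∈ FIRST of a nullable right-hand side, so two nullable alternatives also conflict).

FIRST sets of the non-terminals at (or reachable through a nullable prefix from) the front of some alternative:
  FIRST(P) = { 'e', 'y' }

Productions for P:
  P → e: FIRST = { 'e' }
  P → y E E: FIRST = { 'y' }
Productions for E:
  E → ε: FIRST = { ε }
  E → a E e: FIRST = { 'a' }
  E → P y y: FIRST = { 'e', 'y' }

All alternatives of each non-terminal have pairwise disjoint FIRST sets.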